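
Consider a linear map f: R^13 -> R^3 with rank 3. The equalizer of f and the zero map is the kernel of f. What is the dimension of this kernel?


The equalizer of f and the zero map is ker(f).
By the rank-nullity theorem: dim(ker(f)) = dim(domain) - rank(f).
dim(ker(f)) = 13 - 3 = 10

10


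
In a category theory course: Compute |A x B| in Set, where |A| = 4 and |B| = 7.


In Set, the product A x B is the Cartesian product.
By the universal property, |A x B| = |A| * |B|.
|A x B| = 4 * 7 = 28

28


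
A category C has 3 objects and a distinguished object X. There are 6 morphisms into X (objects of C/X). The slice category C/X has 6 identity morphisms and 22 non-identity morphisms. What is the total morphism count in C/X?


In the slice category C/X, objects are morphisms to X.
Identity morphisms: 6 (one per object of C/X).
Non-identity morphisms: 22.
Total = 6 + 22 = 28

28


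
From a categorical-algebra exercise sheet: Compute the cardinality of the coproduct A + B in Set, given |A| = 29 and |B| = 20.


In Set, the coproduct A + B is the disjoint union.
|A + B| = |A| + |B| = 29 + 20 = 49

49


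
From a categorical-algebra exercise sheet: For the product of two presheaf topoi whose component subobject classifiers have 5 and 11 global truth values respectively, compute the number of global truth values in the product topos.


In a product of presheaf topoi E_1 x E_2, the subobject classifier
is Omega = Omega_1 x Omega_2 (componentwise), so
|Omega(top)| = |Omega_1(top_1)| * |Omega_2(top_2)|.
= 5 * 11 = 55.

55


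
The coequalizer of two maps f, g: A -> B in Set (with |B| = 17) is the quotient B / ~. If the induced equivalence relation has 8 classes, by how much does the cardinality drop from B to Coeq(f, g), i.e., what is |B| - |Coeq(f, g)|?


The coequalizer Coeq(f, g) = B / ~ has one element per equivalence class.
|B| = 17, |Coeq(f, g)| = 8.
|B| - |Coeq(f, g)| = 17 - 8 = 9.

9


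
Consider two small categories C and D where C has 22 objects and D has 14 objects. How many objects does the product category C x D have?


The product category C x D has objects that are pairs (c, d).
Number of pairs = |Ob(C)| * |Ob(D)| = 22 * 14 = 308

308


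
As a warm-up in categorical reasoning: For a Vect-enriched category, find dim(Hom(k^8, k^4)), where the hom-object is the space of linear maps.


In Vect-enriched categories, Hom(k^n, k^m) is the space of m x n matrices.
dim(Hom(k^8, k^4)) = 4 * 8 = 32

32


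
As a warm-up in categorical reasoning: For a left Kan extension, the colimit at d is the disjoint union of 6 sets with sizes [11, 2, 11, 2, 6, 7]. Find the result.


Pointwise, the left Kan extension (Lan_F H)(d) is the colimit, indexed
by the comma category (F downarrow d), of H composed with the
projection (F downarrow d) -> C. Here that colimit is given
as a coproduct (disjoint union) of sets, so its cardinality is the
sum of the sizes of the summands.
Coproduct of sets with sizes: 11 + 2 + 11 + 2 + 6 + 7
= 39

39


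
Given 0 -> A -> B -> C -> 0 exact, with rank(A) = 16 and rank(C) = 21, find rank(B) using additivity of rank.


For a short exact sequence 0 -> A -> B -> C -> 0,
rank is additive: rank(B) = rank(A) + rank(C).
rank(B) = 16 + 21 = 37

37


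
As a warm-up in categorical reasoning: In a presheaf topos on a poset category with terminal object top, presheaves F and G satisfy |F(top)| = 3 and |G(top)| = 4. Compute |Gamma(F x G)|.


Global sections of a presheaf on a poset with terminal top satisfy
Gamma(H) ~ H(top). Presheaves admit pointwise products, so
(F x G)(top) = F(top) x G(top) (Cartesian product).
|Gamma(F x G)| = |F(top)| * |G(top)| = 3 * 4 = 12.

12


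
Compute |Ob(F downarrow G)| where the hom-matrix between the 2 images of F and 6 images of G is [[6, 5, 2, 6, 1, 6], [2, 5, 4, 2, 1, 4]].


Objects of (F downarrow G) are triples (a, b, h: F(a)->G(b)).
The count equals the sum of all entries in the hom-matrix.
sum(row 0) = 26
sum(row 1) = 18
Grand total = 44

44


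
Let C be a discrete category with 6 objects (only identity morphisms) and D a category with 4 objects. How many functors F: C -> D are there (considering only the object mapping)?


A functor from a discrete category C to D is determined by
where each object maps. Each of the 6 objects of C can map
to any of the 4 objects of D independently.
Number of functors = 4^6 = 4096

4096


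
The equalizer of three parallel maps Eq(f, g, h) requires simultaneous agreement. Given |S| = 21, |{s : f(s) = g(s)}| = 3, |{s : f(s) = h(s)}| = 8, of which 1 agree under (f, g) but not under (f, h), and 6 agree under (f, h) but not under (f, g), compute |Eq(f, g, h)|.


Eq(f, g, h) is the triple-agreement set: points in S where all three
maps take the same value. Using inclusion-exclusion on the pairwise data:
Pair (f, g) agrees on 3 points; pair (f, h) on 8 points.
Points agreeing under (f, g) but not (f, h) = 1; under (f, h) but not (f, g) = 6.
Triple-agreement = agreement-in-(f, g) minus points that agree under (f, g) but not (f, h):
|Eq(f, g, h)| = 3 - 1 = 2
(cross-check via (f, h): 8 - 6 = 2.)

2


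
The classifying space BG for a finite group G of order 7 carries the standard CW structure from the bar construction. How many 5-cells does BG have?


In the bar-construction CW model of BG, the n-cells are indexed by
n-tuples [g_1|...|g_n] of non-identity elements of G (degenerate
simplices with some g_i = e do not contribute cells), so there are
(|G| - 1)^n n-cells.
For dim = 5 with |G| = 7:
cells = (7 - 1)^5 = 6^5 = 7776

7776


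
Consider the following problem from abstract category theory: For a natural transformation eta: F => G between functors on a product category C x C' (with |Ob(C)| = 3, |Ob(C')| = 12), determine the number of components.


A natural transformation eta: F => G assigns one component morphism per
object of the domain category.
The domain is the product category C x C', so
|Ob(C x C')| = |Ob(C)| * |Ob(C')| = 3 * 12 = 36.
Therefore eta has 36 component morphisms.

36


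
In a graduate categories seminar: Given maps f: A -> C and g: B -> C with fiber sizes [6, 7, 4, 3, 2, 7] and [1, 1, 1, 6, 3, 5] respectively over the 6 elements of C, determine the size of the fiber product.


The pullback A x_C B consists of pairs (a, b) with f(a) = g(b).
For each element c in C, the fiber product has |f^-1(c)| * |g^-1(c)| elements.
Summing over C: 6 * 1 + 7 * 1 + 4 * 1 + 3 * 6 + 2 * 3 + 7 * 5
= 6 + 7 + 4 + 18 + 6 + 35 = 76

76


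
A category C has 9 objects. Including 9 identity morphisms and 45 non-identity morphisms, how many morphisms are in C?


Each object has an identity morphism, giving 9 identities.
Adding the 45 non-identity morphisms:
Total = 9 + 45 = 54

54


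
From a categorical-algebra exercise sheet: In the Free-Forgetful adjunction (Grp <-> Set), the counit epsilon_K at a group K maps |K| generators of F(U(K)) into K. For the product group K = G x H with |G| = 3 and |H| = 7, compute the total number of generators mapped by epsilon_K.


The counit epsilon_K: F(U(K)) -> K of the Free-Forgetful adjunction
maps |K| generators of F(U(K)) into K. For K = G x H (the product group),
|G x H| = |G| * |H|.
Total generators mapped = 3 * 7 = 21.

21


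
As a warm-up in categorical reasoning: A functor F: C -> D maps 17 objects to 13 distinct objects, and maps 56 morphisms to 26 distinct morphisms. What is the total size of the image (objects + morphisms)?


The image of F consists of distinct objects and distinct morphisms.
|Im(F)| on objects = 13
|Im(F)| on morphisms = 26
Total image cardinality = 13 + 26 = 39

39


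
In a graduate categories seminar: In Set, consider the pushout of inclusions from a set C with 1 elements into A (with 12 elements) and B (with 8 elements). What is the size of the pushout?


The pushout A +_C B identifies the images of C in A and B.
|A +_C B| = |A| + |B| - |C| (for injections).
= 12 + 8 - 1 = 19

19


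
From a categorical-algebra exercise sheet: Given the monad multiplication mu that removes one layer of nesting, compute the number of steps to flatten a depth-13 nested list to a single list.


Each application of mu: T^2 -> T removes one layer of nesting.
Starting at depth 13 (i.e., T^13(X)), we need to reach T(X).
Number of mu applications = 13 - 1 = 12

12


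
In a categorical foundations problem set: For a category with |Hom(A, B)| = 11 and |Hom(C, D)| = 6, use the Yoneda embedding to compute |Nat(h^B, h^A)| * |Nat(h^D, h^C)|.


By the Yoneda lemma, Nat(h^B, h^A) is isomorphic to Hom(A, B),
so |Nat(h^B, h^A)| = |Hom(A, B)| and |Nat(h^D, h^C)| = |Hom(C, D)|.
|Hom(A, B)| = 11, |Hom(C, D)| = 6.
|Nat(h^B, h^A) x Nat(h^D, h^C)| = 11 * 6 = 66

66


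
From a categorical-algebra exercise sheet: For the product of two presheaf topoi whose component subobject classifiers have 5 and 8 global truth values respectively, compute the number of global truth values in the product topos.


In a product of presheaf topoi E_1 x E_2, the subobject classifier
is Omega = Omega_1 x Omega_2 (componentwise), so
|Omega(top)| = |Omega_1(top_1)| * |Omega_2(top_2)|.
= 5 * 8 = 40.

40


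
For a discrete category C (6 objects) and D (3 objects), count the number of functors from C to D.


A functor from a discrete category C to D is determined by
where each object maps. Each of the 6 objects of C can map
to any of the 3 objects of D independently.
Number of functors = 3^6 = 729

729


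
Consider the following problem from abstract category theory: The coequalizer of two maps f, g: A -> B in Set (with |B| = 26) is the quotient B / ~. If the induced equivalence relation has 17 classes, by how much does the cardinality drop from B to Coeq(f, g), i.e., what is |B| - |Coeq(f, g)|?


The coequalizer Coeq(f, g) = B / ~ has one element per equivalence class.
|B| = 26, |Coeq(f, g)| = 17.
|B| - |Coeq(f, g)| = 26 - 17 = 9.

9


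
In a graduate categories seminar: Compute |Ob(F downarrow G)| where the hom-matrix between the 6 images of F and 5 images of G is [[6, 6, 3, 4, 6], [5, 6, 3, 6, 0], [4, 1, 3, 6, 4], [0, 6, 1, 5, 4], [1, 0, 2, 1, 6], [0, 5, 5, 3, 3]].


Objects of (F downarrow G) are triples (a, b, h: F(a)->G(b)).
The count equals the sum of all entries in the hom-matrix.
sum(row 0) = 25
sum(row 1) = 20
sum(row 2) = 18
sum(row 3) = 16
sum(row 4) = 10
sum(row 5) = 16
Grand total = 105

105


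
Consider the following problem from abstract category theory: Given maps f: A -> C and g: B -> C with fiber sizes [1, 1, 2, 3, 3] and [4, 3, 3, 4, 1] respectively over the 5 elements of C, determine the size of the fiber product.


The pullback A x_C B consists of pairs (a, b) with f(a) = g(b).
For each element c in C, the fiber product has |f^-1(c)| * |g^-1(c)| elements.
Summing over C: 1 * 4 + 1 * 3 + 2 * 3 + 3 * 4 + 3 * 1
= 4 + 3 + 6 + 12 + 3 = 28

28


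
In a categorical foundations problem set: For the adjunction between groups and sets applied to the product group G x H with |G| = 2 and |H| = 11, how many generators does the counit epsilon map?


The counit epsilon_K: F(U(K)) -> K of the Free-Forgetful adjunction
maps |K| generators of F(U(K)) into K. For K = G x H (the product group),
|G x H| = |G| * |H|.
Total generators mapped = 2 * 11 = 22.

22


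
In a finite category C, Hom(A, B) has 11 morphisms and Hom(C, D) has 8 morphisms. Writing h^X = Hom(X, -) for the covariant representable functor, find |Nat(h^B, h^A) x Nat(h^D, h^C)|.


By the Yoneda lemma, Nat(h^B, h^A) is isomorphic to Hom(A, B),
so |Nat(h^B, h^A)| = |Hom(A, B)| and |Nat(h^D, h^C)| = |Hom(C, D)|.
|Hom(A, B)| = 11, |Hom(C, D)| = 8.
|Nat(h^B, h^A) x Nat(h^D, h^C)| = 11 * 8 = 88

88


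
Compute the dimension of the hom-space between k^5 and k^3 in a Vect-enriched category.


In Vect-enriched categories, Hom(k^n, k^m) is the space of m x n matrices.
dim(Hom(k^5, k^3)) = 3 * 5 = 15

15


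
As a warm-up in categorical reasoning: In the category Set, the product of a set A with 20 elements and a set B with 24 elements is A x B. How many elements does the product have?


In Set, the product A x B is the Cartesian product.
By the universal property, |A x B| = |A| * |B|.
|A x B| = 20 * 24 = 480

480


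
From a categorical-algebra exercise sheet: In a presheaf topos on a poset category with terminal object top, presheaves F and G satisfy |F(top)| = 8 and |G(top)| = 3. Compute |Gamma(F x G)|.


Global sections of a presheaf on a poset with terminal top satisfy
Gamma(H) ~ H(top). Presheaves admit pointwise products, so
(F x G)(top) = F(top) x G(top) (Cartesian product).
|Gamma(F x G)| = |F(top)| * |G(top)| = 8 * 3 = 24.

24


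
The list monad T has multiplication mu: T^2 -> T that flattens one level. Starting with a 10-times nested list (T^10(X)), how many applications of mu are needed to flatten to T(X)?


Each application of mu: T^2 -> T removes one layer of nesting.
Starting at depth 10 (i.e., T^10(X)), we need to reach T(X).
Number of mu applications = 10 - 1 = 9

9


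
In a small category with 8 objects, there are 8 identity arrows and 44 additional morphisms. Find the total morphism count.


Each object has an identity morphism, giving 8 identities.
Adding the 44 non-identity morphisms:
Total = 8 + 44 = 52

52


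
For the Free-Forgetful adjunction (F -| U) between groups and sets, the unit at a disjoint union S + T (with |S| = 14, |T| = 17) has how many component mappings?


The unit eta_X: X -> U(F(X)) of the Free-Forgetful adjunction
maps each element of X to a generator of F(X). For X = S + T (disjoint
union in Set), |S + T| = |S| + |T|.
Total mappings = 14 + 17 = 31.

31


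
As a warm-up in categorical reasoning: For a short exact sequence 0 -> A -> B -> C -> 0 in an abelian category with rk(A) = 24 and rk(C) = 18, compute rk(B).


For a short exact sequence 0 -> A -> B -> C -> 0,
rank is additive: rank(B) = rank(A) + rank(C).
rank(B) = 24 + 18 = 42

42


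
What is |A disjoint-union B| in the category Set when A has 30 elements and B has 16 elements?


In Set, the coproduct A + B is the disjoint union.
|A + B| = |A| + |B| = 30 + 16 = 46

46


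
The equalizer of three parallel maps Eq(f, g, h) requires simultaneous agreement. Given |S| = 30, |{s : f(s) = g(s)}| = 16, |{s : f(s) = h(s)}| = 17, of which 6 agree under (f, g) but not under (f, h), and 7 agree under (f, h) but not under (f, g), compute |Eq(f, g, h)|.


Eq(f, g, h) is the triple-agreement set: points in S where all three
maps take the same value. Using inclusion-exclusion on the pairwise data:
Pair (f, g) agrees on 16 points; pair (f, h) on 17 points.
Points agreeing under (f, g) but not (f, h) = 6; under (f, h) but not (f, g) = 7.
Triple-agreement = agreement-in-(f, g) minus points that agree under (f, g) but not (f, h):
|Eq(f, g, h)| = 16 - 6 = 10
(cross-check via (f, h): 17 - 7 = 10.)

10


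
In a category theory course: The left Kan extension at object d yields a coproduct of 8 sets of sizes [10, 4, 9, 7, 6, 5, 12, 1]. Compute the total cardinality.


Pointwise, the left Kan extension (Lan_F H)(d) is the colimit, indexed
by the comma category (F downarrow d), of H composed with the
projection (F downarrow d) -> C. Here that colimit is given
as a coproduct (disjoint union) of sets, so its cardinality is the
sum of the sizes of the summands.
Coproduct of sets with sizes: 10 + 4 + 9 + 7 + 6 + 5 + 12 + 1
= 54

54


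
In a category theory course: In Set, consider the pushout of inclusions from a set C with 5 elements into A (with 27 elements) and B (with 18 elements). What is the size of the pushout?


The pushout A +_C B identifies the images of C in A and B.
|A +_C B| = |A| + |B| - |C| (for injections).
= 27 + 18 - 5 = 40

40


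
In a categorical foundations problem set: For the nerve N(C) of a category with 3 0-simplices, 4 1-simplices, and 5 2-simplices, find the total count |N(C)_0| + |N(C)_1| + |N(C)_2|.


The 2-skeleton of the nerve N(C) consists of simplices in dimensions 0, 1, 2:
  |N(C)_0| = 3 (objects)
  |N(C)_1| = 4 (morphisms)
  |N(C)_2| = 5 (composable pairs)
Total = 3 + 4 + 5 = 12

12


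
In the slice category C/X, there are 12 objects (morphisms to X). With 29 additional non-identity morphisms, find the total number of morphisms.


In the slice category C/X, objects are morphisms to X.
Identity morphisms: 12 (one per object of C/X).
Non-identity morphisms: 29.
Total = 12 + 29 = 41

41


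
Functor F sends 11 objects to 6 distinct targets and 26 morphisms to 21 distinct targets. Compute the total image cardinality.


The image of F consists of distinct objects and distinct morphisms.
|Im(F)| on objects = 6
|Im(F)| on morphisms = 21
Total image cardinality = 6 + 21 = 27

27


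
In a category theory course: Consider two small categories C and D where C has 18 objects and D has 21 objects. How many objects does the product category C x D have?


The product category C x D has objects that are pairs (c, d).
Number of pairs = |Ob(C)| * |Ob(D)| = 18 * 21 = 378

378


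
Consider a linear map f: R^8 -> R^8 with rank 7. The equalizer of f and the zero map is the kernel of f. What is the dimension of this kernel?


The equalizer of f and the zero map is ker(f).
By the rank-nullity theorem: dim(ker(f)) = dim(domain) - rank(f).
dim(ker(f)) = 8 - 7 = 1

1


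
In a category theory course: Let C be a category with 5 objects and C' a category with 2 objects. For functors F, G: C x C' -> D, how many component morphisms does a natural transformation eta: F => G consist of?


A natural transformation eta: F => G assigns one component morphism per
object of the domain category.
The domain is the product category C x C', so
|Ob(C x C')| = |Ob(C)| * |Ob(C')| = 5 * 2 = 10.
Therefore eta has 10 component morphisms.

10


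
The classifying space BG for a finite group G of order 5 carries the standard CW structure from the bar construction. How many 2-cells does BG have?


In the bar-construction CW model of BG, the n-cells are indexed by
n-tuples [g_1|...|g_n] of non-identity elements of G (degenerate
simplices with some g_i = e do not contribute cells), so there are
(|G| - 1)^n n-cells.
For dim = 2 with |G| = 5:
cells = (5 - 1)^2 = 4^2 = 16

16


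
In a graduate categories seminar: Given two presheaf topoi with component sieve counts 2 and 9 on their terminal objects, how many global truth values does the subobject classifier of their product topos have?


In a product of presheaf topoi E_1 x E_2, the subobject classifier
is Omega = Omega_1 x Omega_2 (componentwise), so
|Omega(top)| = |Omega_1(top_1)| * |Omega_2(top_2)|.
= 2 * 9 = 18.

18


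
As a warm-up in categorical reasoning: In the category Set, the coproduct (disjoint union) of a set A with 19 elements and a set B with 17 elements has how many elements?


In Set, the coproduct A + B is the disjoint union.
|A + B| = |A| + |B| = 19 + 17 = 36

36


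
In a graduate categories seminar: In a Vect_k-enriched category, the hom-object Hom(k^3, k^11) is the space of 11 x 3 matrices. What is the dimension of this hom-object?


In Vect-enriched categories, Hom(k^n, k^m) is the space of m x n matrices.
dim(Hom(k^3, k^11)) = 11 * 3 = 33

33


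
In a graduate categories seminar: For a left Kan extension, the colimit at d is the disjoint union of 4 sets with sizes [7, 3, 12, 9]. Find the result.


Pointwise, the left Kan extension (Lan_F H)(d) is the colimit, indexed
by the comma category (F downarrow d), of H composed with the
projection (F downarrow d) -> C. Here that colimit is given
as a coproduct (disjoint union) of sets, so its cardinality is the
sum of the sizes of the summands.
Coproduct of sets with sizes: 7 + 3 + 12 + 9
= 31

31


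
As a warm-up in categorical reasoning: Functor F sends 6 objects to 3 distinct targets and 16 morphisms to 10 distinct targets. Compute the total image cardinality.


The image of F consists of distinct objects and distinct morphisms.
|Im(F)| on objects = 3
|Im(F)| on morphisms = 10
Total image cardinality = 3 + 10 = 13

13


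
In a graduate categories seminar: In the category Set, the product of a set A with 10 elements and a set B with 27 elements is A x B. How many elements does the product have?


In Set, the product A x B is the Cartesian product.
By the universal property, |A x B| = |A| * |B|.
|A x B| = 10 * 27 = 270

270


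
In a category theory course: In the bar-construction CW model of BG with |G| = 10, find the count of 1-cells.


In the bar-construction CW model of BG, the n-cells are indexed by
n-tuples [g_1|...|g_n] of non-identity elements of G (degenerate
simplices with some g_i = e do not contribute cells), so there are
(|G| - 1)^n n-cells.
For dim = 1 with |G| = 10:
cells = (10 - 1)^1 = 9^1 = 9

9


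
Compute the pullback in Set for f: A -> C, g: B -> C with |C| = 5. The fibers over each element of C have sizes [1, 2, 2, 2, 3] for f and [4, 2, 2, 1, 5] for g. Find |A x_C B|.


The pullback A x_C B consists of pairs (a, b) with f(a) = g(b).
For each element c in C, the fiber product has |f^-1(c)| * |g^-1(c)| elements.
Summing over C: 1 * 4 + 2 * 2 + 2 * 2 + 2 * 1 + 3 * 5
= 4 + 4 + 4 + 2 + 15 = 29

29


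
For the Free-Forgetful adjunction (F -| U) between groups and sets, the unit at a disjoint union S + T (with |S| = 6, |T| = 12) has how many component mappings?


The unit eta_X: X -> U(F(X)) of the Free-Forgetful adjunction
maps each element of X to a generator of F(X). For X = S + T (disjoint
union in Set), |S + T| = |S| + |T|.
Total mappings = 6 + 12 = 18.

18


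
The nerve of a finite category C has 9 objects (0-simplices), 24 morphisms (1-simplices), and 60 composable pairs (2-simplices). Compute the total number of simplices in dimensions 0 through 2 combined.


The 2-skeleton of the nerve N(C) consists of simplices in dimensions 0, 1, 2:
  |N(C)_0| = 9 (objects)
  |N(C)_1| = 24 (morphisms)
  |N(C)_2| = 60 (composable pairs)
Total = 9 + 24 + 60 = 93

93


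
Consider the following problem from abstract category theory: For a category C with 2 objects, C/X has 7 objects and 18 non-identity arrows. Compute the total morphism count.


In the slice category C/X, objects are morphisms to X.
Identity morphisms: 7 (one per object of C/X).
Non-identity morphisms: 18.
Total = 7 + 18 = 25

25


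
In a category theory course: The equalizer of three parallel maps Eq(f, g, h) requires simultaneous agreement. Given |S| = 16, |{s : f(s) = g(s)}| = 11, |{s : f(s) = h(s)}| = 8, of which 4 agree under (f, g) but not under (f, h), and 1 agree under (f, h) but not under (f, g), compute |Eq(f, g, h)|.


Eq(f, g, h) is the triple-agreement set: points in S where all three
maps take the same value. Using inclusion-exclusion on the pairwise data:
Pair (f, g) agrees on 11 points; pair (f, h) on 8 points.
Points agreeing under (f, g) but not (f, h) = 4; under (f, h) but not (f, g) = 1.
Triple-agreement = agreement-in-(f, g) minus points that agree under (f, g) but not (f, h):
|Eq(f, g, h)| = 11 - 4 = 7
(cross-check via (f, h): 8 - 1 = 7.)

7


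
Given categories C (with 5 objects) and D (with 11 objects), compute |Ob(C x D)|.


The product category C x D has objects that are pairs (c, d).
Number of pairs = |Ob(C)| * |Ob(D)| = 5 * 11 = 55

55


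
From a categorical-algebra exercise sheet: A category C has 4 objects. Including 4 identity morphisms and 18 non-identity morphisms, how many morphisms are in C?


Each object has an identity morphism, giving 4 identities.
Adding the 18 non-identity morphisms:
Total = 4 + 18 = 22

22


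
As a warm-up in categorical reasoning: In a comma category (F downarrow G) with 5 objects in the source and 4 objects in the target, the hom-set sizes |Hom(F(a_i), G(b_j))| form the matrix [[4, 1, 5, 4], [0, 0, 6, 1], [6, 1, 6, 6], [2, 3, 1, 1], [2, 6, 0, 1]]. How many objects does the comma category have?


Objects of (F downarrow G) are triples (a, b, h: F(a)->G(b)).
The count equals the sum of all entries in the hom-matrix.
sum(row 0) = 14
sum(row 1) = 7
sum(row 2) = 19
sum(row 3) = 7
sum(row 4) = 9
Grand total = 56

56


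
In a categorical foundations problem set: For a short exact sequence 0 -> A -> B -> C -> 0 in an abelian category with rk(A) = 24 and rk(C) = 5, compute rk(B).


For a short exact sequence 0 -> A -> B -> C -> 0,
rank is additive: rank(B) = rank(A) + rank(C).
rank(B) = 24 + 5 = 29

29


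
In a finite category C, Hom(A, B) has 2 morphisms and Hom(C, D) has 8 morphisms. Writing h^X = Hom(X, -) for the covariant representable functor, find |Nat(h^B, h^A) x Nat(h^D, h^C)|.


By the Yoneda lemma, Nat(h^B, h^A) is isomorphic to Hom(A, B),
so |Nat(h^B, h^A)| = |Hom(A, B)| and |Nat(h^D, h^C)| = |Hom(C, D)|.
|Hom(A, B)| = 2, |Hom(C, D)| = 8.
|Nat(h^B, h^A) x Nat(h^D, h^C)| = 2 * 8 = 16

16


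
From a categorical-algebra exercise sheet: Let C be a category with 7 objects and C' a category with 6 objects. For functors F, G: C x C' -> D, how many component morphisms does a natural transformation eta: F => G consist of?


A natural transformation eta: F => G assigns one component morphism per
object of the domain category.
The domain is the product category C x C', so
|Ob(C x C')| = |Ob(C)| * |Ob(C')| = 7 * 6 = 42.
Therefore eta has 42 component morphisms.

42


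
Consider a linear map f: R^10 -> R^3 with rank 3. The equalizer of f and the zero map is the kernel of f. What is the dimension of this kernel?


The equalizer of f and the zero map is ker(f).
By the rank-nullity theorem: dim(ker(f)) = dim(domain) - rank(f).
dim(ker(f)) = 10 - 3 = 7

7


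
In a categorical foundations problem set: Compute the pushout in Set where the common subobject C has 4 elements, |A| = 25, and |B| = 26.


The pushout A +_C B identifies the images of C in A and B.
|A +_C B| = |A| + |B| - |C| (for injections).
= 25 + 26 - 4 = 47

47


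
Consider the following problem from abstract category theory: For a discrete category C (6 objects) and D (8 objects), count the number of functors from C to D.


A functor from a discrete category C to D is determined by
where each object maps. Each of the 6 objects of C can map
to any of the 8 objects of D independently.
Number of functors = 8^6 = 262144

262144


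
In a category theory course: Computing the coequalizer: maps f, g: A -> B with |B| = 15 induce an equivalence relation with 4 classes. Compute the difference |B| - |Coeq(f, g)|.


The coequalizer Coeq(f, g) = B / ~ has one element per equivalence class.
|B| = 15, |Coeq(f, g)| = 4.
|B| - |Coeq(f, g)| = 15 - 4 = 11.

11


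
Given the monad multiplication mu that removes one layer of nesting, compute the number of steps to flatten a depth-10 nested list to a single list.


Each application of mu: T^2 -> T removes one layer of nesting.
Starting at depth 10 (i.e., T^10(X)), we need to reach T(X).
Number of mu applications = 10 - 1 = 9

9


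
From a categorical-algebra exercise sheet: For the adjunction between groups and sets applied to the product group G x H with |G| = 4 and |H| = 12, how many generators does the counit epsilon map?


The counit epsilon_K: F(U(K)) -> K of the Free-Forgetful adjunction
maps |K| generators of F(U(K)) into K. For K = G x H (the product group),
|G x H| = |G| * |H|.
Total generators mapped = 4 * 12 = 48.

48


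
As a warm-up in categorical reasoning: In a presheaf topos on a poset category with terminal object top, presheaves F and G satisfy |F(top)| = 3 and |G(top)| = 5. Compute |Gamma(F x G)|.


Global sections of a presheaf on a poset with terminal top satisfy
Gamma(H) ~ H(top). Presheaves admit pointwise products, so
(F x G)(top) = F(top) x G(top) (Cartesian product).
|Gamma(F x G)| = |F(top)| * |G(top)| = 3 * 5 = 15.

15


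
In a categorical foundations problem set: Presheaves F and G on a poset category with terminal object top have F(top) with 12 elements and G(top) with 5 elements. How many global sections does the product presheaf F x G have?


Global sections of a presheaf on a poset with terminal top satisfy
Gamma(H) ~ H(top). Presheaves admit pointwise products, so
(F x G)(top) = F(top) x G(top) (Cartesian product).
|Gamma(F x G)| = |F(top)| * |G(top)| = 12 * 5 = 60.

60


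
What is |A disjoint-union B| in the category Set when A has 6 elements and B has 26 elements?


In Set, the coproduct A + B is the disjoint union.
|A + B| = |A| + |B| = 6 + 26 = 32

32


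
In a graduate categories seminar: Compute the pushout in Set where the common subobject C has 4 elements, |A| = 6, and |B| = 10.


The pushout A +_C B identifies the images of C in A and B.
|A +_C B| = |A| + |B| - |C| (for injections).
= 6 + 10 - 4 = 12

12


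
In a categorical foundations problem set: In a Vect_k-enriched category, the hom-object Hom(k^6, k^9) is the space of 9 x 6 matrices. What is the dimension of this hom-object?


In Vect-enriched categories, Hom(k^n, k^m) is the space of m x n matrices.
dim(Hom(k^6, k^9)) = 9 * 6 = 54

54


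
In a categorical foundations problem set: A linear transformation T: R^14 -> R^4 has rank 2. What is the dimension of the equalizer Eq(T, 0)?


The equalizer of f and the zero map is ker(f).
By the rank-nullity theorem: dim(ker(f)) = dim(domain) - rank(f).
dim(ker(f)) = 14 - 2 = 12

12


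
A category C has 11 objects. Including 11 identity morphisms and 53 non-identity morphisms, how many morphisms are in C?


Each object has an identity morphism, giving 11 identities.
Adding the 53 non-identity morphisms:
Total = 11 + 53 = 64

64


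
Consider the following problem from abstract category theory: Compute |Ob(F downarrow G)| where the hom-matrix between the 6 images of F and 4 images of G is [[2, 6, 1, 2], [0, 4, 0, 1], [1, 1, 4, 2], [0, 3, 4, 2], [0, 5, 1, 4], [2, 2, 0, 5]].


Objects of (F downarrow G) are triples (a, b, h: F(a)->G(b)).
The count equals the sum of all entries in the hom-matrix.
sum(row 0) = 11
sum(row 1) = 5
sum(row 2) = 8
sum(row 3) = 9
sum(row 4) = 10
sum(row 5) = 9
Grand total = 52

52


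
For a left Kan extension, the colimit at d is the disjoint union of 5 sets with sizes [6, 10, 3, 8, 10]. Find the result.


Pointwise, the left Kan extension (Lan_F H)(d) is the colimit, indexed
by the comma category (F downarrow d), of H composed with the
projection (F downarrow d) -> C. Here that colimit is given
as a coproduct (disjoint union) of sets, so its cardinality is the
sum of the sizes of the summands.
Coproduct of sets with sizes: 6 + 10 + 3 + 8 + 10
= 37

37


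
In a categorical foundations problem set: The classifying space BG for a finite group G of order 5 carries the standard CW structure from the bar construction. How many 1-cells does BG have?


In the bar-construction CW model of BG, the n-cells are indexed by
n-tuples [g_1|...|g_n] of non-identity elements of G (degenerate
simplices with some g_i = e do not contribute cells), so there are
(|G| - 1)^n n-cells.
For dim = 1 with |G| = 5:
cells = (5 - 1)^1 = 4^1 = 4

4


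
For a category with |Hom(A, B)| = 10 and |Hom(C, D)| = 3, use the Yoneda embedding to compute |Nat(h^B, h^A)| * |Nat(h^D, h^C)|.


By the Yoneda lemma, Nat(h^B, h^A) is isomorphic to Hom(A, B),
so |Nat(h^B, h^A)| = |Hom(A, B)| and |Nat(h^D, h^C)| = |Hom(C, D)|.
|Hom(A, B)| = 10, |Hom(C, D)| = 3.
|Nat(h^B, h^A) x Nat(h^D, h^C)| = 10 * 3 = 30

30


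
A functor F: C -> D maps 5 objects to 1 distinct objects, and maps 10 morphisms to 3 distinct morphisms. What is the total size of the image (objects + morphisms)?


The image of F consists of distinct objects and distinct morphisms.
|Im(F)| on objects = 1
|Im(F)| on morphisms = 3
Total image cardinality = 1 + 3 = 4

4


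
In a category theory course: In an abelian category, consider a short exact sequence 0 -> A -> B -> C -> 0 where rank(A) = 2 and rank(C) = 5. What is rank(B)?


For a short exact sequence 0 -> A -> B -> C -> 0,
rank is additive: rank(B) = rank(A) + rank(C).
rank(B) = 2 + 5 = 7

7


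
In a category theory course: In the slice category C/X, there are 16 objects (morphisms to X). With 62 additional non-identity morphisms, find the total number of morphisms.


In the slice category C/X, objects are morphisms to X.
Identity morphisms: 16 (one per object of C/X).
Non-identity morphisms: 62.
Total = 16 + 62 = 78

78


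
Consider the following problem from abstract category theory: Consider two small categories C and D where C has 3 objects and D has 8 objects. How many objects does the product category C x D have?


The product category C x D has objects that are pairs (c, d).
Number of pairs = |Ob(C)| * |Ob(D)| = 3 * 8 = 24

24


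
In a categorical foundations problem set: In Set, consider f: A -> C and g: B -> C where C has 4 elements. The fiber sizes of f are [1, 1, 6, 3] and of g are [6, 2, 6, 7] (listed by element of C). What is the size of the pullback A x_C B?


The pullback A x_C B consists of pairs (a, b) with f(a) = g(b).
For each element c in C, the fiber product has |f^-1(c)| * |g^-1(c)| elements.
Summing over C: 1 * 6 + 1 * 2 + 6 * 6 + 3 * 7
= 6 + 2 + 36 + 21 = 65

65


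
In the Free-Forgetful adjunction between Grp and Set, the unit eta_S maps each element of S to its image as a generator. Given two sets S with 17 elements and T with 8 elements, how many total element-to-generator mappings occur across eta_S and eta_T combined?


The unit eta_X: X -> U(F(X)) of the Free-Forgetful adjunction
maps each element of X to a generator of F(X). For X = S + T (disjoint
union in Set), |S + T| = |S| + |T|.
Total mappings = 17 + 8 = 25.

25


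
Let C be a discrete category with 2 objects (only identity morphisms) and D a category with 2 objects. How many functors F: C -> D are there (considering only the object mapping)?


A functor from a discrete category C to D is determined by
where each object maps. Each of the 2 objects of C can map
to any of the 2 objects of D independently.
Number of functors = 2^2 = 4

4


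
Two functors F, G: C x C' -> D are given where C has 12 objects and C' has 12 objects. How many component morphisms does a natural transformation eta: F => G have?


A natural transformation eta: F => G assigns one component morphism per
object of the domain category.
The domain is the product category C x C', so
|Ob(C x C')| = |Ob(C)| * |Ob(C')| = 12 * 12 = 144.
Therefore eta has 144 component morphisms.

144


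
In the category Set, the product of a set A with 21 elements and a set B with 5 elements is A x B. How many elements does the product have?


In Set, the product A x B is the Cartesian product.
By the universal property, |A x B| = |A| * |B|.
|A x B| = 21 * 5 = 105

105


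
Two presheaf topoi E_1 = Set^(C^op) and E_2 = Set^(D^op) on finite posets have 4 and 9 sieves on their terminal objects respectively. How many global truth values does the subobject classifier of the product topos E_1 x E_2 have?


In a product of presheaf topoi E_1 x E_2, the subobject classifier
is Omega = Omega_1 x Omega_2 (componentwise), so
|Omega(top)| = |Omega_1(top_1)| * |Omega_2(top_2)|.
= 4 * 9 = 36.

36


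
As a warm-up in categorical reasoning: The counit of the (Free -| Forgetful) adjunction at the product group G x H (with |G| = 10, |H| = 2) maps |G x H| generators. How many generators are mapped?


The counit epsilon_K: F(U(K)) -> K of the Free-Forgetful adjunction
maps |K| generators of F(U(K)) into K. For K = G x H (the product group),
|G x H| = |G| * |H|.
Total generators mapped = 10 * 2 = 20.

20


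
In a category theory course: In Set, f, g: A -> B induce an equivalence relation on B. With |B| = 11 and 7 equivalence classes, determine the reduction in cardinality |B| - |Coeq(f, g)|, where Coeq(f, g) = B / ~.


The coequalizer Coeq(f, g) = B / ~ has one element per equivalence class.
|B| = 11, |Coeq(f, g)| = 7.
|B| - |Coeq(f, g)| = 11 - 7 = 4.

4


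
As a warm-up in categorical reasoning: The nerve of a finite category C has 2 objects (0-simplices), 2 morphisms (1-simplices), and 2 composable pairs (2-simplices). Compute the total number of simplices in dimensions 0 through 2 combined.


The 2-skeleton of the nerve N(C) consists of simplices in dimensions 0, 1, 2:
  |N(C)_0| = 2 (objects)
  |N(C)_1| = 2 (morphisms)
  |N(C)_2| = 2 (composable pairs)
Total = 2 + 2 + 2 = 6

6


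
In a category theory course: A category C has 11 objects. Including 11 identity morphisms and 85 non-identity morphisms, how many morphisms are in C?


Each object has an identity morphism, giving 11 identities.
Adding the 85 non-identity morphisms:
Total = 11 + 85 = 96

96


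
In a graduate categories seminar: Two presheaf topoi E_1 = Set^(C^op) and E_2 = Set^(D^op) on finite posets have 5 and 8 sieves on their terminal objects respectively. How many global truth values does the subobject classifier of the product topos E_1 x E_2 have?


In a product of presheaf topoi E_1 x E_2, the subobject classifier
is Omega = Omega_1 x Omega_2 (componentwise), so
|Omega(top)| = |Omega_1(top_1)| * |Omega_2(top_2)|.
= 5 * 8 = 40.

40


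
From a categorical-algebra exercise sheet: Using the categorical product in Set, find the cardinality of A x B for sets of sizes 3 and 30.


In Set, the product A x B is the Cartesian product.
By the universal property, |A x B| = |A| * |B|.
|A x B| = 3 * 30 = 90

90


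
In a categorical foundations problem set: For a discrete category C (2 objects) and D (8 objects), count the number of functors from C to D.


A functor from a discrete category C to D is determined by
where each object maps. Each of the 2 objects of C can map
to any of the 8 objects of D independently.
Number of functors = 8^2 = 64

64


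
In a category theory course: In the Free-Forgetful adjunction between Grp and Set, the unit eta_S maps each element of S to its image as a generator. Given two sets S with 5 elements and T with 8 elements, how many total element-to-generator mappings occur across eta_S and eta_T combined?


The unit eta_X: X -> U(F(X)) of the Free-Forgetful adjunction
maps each element of X to a generator of F(X). For X = S + T (disjoint
union in Set), |S + T| = |S| + |T|.
Total mappings = 5 + 8 = 13.

13


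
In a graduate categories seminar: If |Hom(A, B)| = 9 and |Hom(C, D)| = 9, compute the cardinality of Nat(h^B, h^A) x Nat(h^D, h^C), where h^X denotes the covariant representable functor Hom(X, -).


By the Yoneda lemma, Nat(h^B, h^A) is isomorphic to Hom(A, B),
so |Nat(h^B, h^A)| = |Hom(A, B)| and |Nat(h^D, h^C)| = |Hom(C, D)|.
|Hom(A, B)| = 9, |Hom(C, D)| = 9.
|Nat(h^B, h^A) x Nat(h^D, h^C)| = 9 * 9 = 81

81


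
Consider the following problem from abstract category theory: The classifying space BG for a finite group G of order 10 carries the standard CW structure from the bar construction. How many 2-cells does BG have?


In the bar-construction CW model of BG, the n-cells are indexed by
n-tuples [g_1|...|g_n] of non-identity elements of G (degenerate
simplices with some g_i = e do not contribute cells), so there are
(|G| - 1)^n n-cells.
For dim = 2 with |G| = 10:
cells = (10 - 1)^2 = 9^2 = 81

81


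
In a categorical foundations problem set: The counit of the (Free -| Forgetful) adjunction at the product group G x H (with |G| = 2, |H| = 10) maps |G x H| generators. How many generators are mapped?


The counit epsilon_K: F(U(K)) -> K of the Free-Forgetful adjunction
maps |K| generators of F(U(K)) into K. For K = G x H (the product group),
|G x H| = |G| * |H|.
Total generators mapped = 2 * 10 = 20.

20


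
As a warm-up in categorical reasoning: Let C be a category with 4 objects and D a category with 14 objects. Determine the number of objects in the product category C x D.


The product category C x D has objects that are pairs (c, d).
Number of pairs = |Ob(C)| * |Ob(D)| = 4 * 14 = 56

56


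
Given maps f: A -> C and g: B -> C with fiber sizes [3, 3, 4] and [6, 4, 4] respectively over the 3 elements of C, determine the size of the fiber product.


The pullback A x_C B consists of pairs (a, b) with f(a) = g(b).
For each element c in C, the fiber product has |f^-1(c)| * |g^-1(c)| elements.
Summing over C: 3 * 6 + 3 * 4 + 4 * 4
= 18 + 12 + 16 = 46

46
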